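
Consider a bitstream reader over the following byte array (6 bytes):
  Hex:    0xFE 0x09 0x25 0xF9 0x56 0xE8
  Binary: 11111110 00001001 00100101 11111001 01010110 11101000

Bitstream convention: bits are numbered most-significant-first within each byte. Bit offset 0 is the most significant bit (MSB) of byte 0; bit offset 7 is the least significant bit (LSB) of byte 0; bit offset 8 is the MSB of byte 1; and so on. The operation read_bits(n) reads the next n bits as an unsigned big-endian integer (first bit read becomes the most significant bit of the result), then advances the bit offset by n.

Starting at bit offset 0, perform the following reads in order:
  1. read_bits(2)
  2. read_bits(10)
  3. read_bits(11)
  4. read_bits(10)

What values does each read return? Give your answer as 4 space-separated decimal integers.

Answer: 3 992 1170 1010

Derivation:
Read 1: bits[0:2] width=2 -> value=3 (bin 11); offset now 2 = byte 0 bit 2; 46 bits remain
Read 2: bits[2:12] width=10 -> value=992 (bin 1111100000); offset now 12 = byte 1 bit 4; 36 bits remain
Read 3: bits[12:23] width=11 -> value=1170 (bin 10010010010); offset now 23 = byte 2 bit 7; 25 bits remain
Read 4: bits[23:33] width=10 -> value=1010 (bin 1111110010); offset now 33 = byte 4 bit 1; 15 bits remain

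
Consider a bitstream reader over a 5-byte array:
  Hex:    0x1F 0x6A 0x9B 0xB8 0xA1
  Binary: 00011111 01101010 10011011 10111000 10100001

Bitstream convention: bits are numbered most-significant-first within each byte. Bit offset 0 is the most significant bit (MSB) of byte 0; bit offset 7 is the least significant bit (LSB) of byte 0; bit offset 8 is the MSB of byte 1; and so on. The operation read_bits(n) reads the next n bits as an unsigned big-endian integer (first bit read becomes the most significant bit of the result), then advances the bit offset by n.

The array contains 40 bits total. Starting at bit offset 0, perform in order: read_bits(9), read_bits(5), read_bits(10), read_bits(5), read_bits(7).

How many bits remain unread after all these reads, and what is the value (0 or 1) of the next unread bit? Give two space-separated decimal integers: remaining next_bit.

Read 1: bits[0:9] width=9 -> value=62 (bin 000111110); offset now 9 = byte 1 bit 1; 31 bits remain
Read 2: bits[9:14] width=5 -> value=26 (bin 11010); offset now 14 = byte 1 bit 6; 26 bits remain
Read 3: bits[14:24] width=10 -> value=667 (bin 1010011011); offset now 24 = byte 3 bit 0; 16 bits remain
Read 4: bits[24:29] width=5 -> value=23 (bin 10111); offset now 29 = byte 3 bit 5; 11 bits remain
Read 5: bits[29:36] width=7 -> value=10 (bin 0001010); offset now 36 = byte 4 bit 4; 4 bits remain

Answer: 4 0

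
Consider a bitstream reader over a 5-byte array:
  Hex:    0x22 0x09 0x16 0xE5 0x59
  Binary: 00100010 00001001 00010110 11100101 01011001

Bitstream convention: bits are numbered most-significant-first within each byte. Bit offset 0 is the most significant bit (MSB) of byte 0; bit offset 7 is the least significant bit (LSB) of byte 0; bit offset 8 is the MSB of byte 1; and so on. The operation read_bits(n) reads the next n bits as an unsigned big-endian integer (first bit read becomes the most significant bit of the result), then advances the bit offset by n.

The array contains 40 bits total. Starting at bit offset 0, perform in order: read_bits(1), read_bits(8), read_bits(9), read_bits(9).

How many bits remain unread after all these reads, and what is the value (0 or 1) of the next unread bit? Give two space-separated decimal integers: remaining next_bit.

Answer: 13 0

Derivation:
Read 1: bits[0:1] width=1 -> value=0 (bin 0); offset now 1 = byte 0 bit 1; 39 bits remain
Read 2: bits[1:9] width=8 -> value=68 (bin 01000100); offset now 9 = byte 1 bit 1; 31 bits remain
Read 3: bits[9:18] width=9 -> value=36 (bin 000100100); offset now 18 = byte 2 bit 2; 22 bits remain
Read 4: bits[18:27] width=9 -> value=183 (bin 010110111); offset now 27 = byte 3 bit 3; 13 bits remain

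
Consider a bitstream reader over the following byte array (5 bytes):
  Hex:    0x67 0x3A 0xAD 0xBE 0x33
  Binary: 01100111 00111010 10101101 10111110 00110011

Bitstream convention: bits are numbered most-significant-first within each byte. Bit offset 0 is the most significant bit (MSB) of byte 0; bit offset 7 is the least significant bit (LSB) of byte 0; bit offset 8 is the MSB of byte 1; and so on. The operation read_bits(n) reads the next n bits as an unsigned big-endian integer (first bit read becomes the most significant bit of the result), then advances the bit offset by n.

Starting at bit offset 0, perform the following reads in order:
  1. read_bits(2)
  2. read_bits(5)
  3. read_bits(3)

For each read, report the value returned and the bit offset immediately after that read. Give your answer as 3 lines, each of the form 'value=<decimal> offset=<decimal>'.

Answer: value=1 offset=2
value=19 offset=7
value=4 offset=10

Derivation:
Read 1: bits[0:2] width=2 -> value=1 (bin 01); offset now 2 = byte 0 bit 2; 38 bits remain
Read 2: bits[2:7] width=5 -> value=19 (bin 10011); offset now 7 = byte 0 bit 7; 33 bits remain
Read 3: bits[7:10] width=3 -> value=4 (bin 100); offset now 10 = byte 1 bit 2; 30 bits remain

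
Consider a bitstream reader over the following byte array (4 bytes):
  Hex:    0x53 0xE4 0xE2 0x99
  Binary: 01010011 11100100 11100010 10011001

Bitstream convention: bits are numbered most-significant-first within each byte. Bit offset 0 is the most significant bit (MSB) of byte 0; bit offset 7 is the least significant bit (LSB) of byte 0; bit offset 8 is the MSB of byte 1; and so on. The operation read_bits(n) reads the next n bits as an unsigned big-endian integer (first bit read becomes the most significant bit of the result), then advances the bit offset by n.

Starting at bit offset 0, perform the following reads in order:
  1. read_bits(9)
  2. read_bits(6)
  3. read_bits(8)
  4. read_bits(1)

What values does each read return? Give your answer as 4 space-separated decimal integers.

Answer: 167 50 113 0

Derivation:
Read 1: bits[0:9] width=9 -> value=167 (bin 010100111); offset now 9 = byte 1 bit 1; 23 bits remain
Read 2: bits[9:15] width=6 -> value=50 (bin 110010); offset now 15 = byte 1 bit 7; 17 bits remain
Read 3: bits[15:23] width=8 -> value=113 (bin 01110001); offset now 23 = byte 2 bit 7; 9 bits remain
Read 4: bits[23:24] width=1 -> value=0 (bin 0); offset now 24 = byte 3 bit 0; 8 bits remain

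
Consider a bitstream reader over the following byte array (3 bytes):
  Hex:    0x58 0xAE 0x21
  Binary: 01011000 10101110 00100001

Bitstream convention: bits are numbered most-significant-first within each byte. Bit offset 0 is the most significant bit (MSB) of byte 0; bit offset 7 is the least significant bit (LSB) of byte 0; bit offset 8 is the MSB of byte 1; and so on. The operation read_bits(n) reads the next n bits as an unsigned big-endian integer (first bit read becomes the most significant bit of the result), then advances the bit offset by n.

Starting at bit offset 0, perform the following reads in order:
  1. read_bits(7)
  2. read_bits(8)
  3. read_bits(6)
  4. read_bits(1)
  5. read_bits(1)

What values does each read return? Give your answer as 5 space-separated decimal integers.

Answer: 44 87 4 0 0

Derivation:
Read 1: bits[0:7] width=7 -> value=44 (bin 0101100); offset now 7 = byte 0 bit 7; 17 bits remain
Read 2: bits[7:15] width=8 -> value=87 (bin 01010111); offset now 15 = byte 1 bit 7; 9 bits remain
Read 3: bits[15:21] width=6 -> value=4 (bin 000100); offset now 21 = byte 2 bit 5; 3 bits remain
Read 4: bits[21:22] width=1 -> value=0 (bin 0); offset now 22 = byte 2 bit 6; 2 bits remain
Read 5: bits[22:23] width=1 -> value=0 (bin 0); offset now 23 = byte 2 bit 7; 1 bits remain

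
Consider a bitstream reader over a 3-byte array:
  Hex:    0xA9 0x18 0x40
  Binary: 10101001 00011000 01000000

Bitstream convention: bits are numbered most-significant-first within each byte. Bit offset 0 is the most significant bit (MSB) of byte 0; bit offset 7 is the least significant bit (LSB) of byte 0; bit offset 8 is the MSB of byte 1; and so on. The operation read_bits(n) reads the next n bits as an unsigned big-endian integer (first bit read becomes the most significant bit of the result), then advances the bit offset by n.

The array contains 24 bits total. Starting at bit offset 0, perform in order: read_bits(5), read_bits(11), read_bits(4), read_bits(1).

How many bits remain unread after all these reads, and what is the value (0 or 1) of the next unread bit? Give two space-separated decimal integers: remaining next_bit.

Answer: 3 0

Derivation:
Read 1: bits[0:5] width=5 -> value=21 (bin 10101); offset now 5 = byte 0 bit 5; 19 bits remain
Read 2: bits[5:16] width=11 -> value=280 (bin 00100011000); offset now 16 = byte 2 bit 0; 8 bits remain
Read 3: bits[16:20] width=4 -> value=4 (bin 0100); offset now 20 = byte 2 bit 4; 4 bits remain
Read 4: bits[20:21] width=1 -> value=0 (bin 0); offset now 21 = byte 2 bit 5; 3 bits remain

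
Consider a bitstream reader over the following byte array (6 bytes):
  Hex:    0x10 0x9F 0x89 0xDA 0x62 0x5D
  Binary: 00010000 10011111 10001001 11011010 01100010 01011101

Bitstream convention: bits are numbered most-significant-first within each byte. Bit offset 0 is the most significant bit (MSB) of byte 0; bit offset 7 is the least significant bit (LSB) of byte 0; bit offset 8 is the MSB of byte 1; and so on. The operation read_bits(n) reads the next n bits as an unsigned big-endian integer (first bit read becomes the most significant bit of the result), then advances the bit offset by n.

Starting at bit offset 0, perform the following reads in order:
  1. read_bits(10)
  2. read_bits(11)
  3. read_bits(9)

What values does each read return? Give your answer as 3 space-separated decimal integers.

Read 1: bits[0:10] width=10 -> value=66 (bin 0001000010); offset now 10 = byte 1 bit 2; 38 bits remain
Read 2: bits[10:21] width=11 -> value=1009 (bin 01111110001); offset now 21 = byte 2 bit 5; 27 bits remain
Read 3: bits[21:30] width=9 -> value=118 (bin 001110110); offset now 30 = byte 3 bit 6; 18 bits remain

Answer: 66 1009 118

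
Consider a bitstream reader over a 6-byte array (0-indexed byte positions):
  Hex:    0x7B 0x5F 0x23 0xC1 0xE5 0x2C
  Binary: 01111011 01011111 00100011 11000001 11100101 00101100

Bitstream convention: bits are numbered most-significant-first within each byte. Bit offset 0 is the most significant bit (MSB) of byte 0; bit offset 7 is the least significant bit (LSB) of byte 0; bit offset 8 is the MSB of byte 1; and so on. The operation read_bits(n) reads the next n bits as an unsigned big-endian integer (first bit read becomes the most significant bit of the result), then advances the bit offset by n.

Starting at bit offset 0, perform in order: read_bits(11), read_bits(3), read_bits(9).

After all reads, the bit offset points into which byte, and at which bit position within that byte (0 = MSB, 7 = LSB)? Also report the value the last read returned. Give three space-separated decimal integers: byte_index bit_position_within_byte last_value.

Read 1: bits[0:11] width=11 -> value=986 (bin 01111011010); offset now 11 = byte 1 bit 3; 37 bits remain
Read 2: bits[11:14] width=3 -> value=7 (bin 111); offset now 14 = byte 1 bit 6; 34 bits remain
Read 3: bits[14:23] width=9 -> value=401 (bin 110010001); offset now 23 = byte 2 bit 7; 25 bits remain

Answer: 2 7 401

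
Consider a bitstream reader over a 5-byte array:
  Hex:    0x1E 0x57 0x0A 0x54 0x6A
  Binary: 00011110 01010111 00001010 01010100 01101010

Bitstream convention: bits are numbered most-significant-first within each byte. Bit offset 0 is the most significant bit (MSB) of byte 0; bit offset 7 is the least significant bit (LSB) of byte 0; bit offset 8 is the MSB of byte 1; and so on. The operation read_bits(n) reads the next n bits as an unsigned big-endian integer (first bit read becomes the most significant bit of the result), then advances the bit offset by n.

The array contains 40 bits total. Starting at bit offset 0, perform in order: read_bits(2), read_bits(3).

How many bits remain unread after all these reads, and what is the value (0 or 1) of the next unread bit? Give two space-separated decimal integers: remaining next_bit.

Read 1: bits[0:2] width=2 -> value=0 (bin 00); offset now 2 = byte 0 bit 2; 38 bits remain
Read 2: bits[2:5] width=3 -> value=3 (bin 011); offset now 5 = byte 0 bit 5; 35 bits remain

Answer: 35 1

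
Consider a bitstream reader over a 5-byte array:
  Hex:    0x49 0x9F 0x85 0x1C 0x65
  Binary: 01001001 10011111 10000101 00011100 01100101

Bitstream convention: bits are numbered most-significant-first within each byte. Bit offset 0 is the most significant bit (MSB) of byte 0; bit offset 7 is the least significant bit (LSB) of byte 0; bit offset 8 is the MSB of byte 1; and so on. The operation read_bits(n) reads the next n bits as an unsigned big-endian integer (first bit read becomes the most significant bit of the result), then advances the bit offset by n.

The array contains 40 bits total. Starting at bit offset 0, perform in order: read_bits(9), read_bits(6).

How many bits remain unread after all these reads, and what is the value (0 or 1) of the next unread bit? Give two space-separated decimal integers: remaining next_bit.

Read 1: bits[0:9] width=9 -> value=147 (bin 010010011); offset now 9 = byte 1 bit 1; 31 bits remain
Read 2: bits[9:15] width=6 -> value=15 (bin 001111); offset now 15 = byte 1 bit 7; 25 bits remain

Answer: 25 1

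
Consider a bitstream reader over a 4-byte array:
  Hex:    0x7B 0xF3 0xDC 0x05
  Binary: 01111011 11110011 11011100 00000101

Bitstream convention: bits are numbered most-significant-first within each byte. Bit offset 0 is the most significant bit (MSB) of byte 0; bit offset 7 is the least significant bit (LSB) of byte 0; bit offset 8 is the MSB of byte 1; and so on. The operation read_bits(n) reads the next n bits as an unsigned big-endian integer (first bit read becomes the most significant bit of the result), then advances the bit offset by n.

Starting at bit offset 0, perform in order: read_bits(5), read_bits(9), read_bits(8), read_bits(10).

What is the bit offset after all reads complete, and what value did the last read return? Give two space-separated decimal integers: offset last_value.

Answer: 32 5

Derivation:
Read 1: bits[0:5] width=5 -> value=15 (bin 01111); offset now 5 = byte 0 bit 5; 27 bits remain
Read 2: bits[5:14] width=9 -> value=252 (bin 011111100); offset now 14 = byte 1 bit 6; 18 bits remain
Read 3: bits[14:22] width=8 -> value=247 (bin 11110111); offset now 22 = byte 2 bit 6; 10 bits remain
Read 4: bits[22:32] width=10 -> value=5 (bin 0000000101); offset now 32 = byte 4 bit 0; 0 bits remain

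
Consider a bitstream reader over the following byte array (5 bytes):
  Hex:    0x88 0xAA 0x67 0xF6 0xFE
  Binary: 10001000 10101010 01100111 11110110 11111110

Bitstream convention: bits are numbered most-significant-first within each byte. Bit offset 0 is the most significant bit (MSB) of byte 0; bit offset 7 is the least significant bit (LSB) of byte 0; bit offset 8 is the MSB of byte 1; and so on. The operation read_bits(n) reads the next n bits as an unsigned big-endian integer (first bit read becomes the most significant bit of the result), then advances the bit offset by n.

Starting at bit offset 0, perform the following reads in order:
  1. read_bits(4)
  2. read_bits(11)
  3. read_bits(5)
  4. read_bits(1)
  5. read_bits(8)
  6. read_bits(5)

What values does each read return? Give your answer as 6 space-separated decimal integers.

Read 1: bits[0:4] width=4 -> value=8 (bin 1000); offset now 4 = byte 0 bit 4; 36 bits remain
Read 2: bits[4:15] width=11 -> value=1109 (bin 10001010101); offset now 15 = byte 1 bit 7; 25 bits remain
Read 3: bits[15:20] width=5 -> value=6 (bin 00110); offset now 20 = byte 2 bit 4; 20 bits remain
Read 4: bits[20:21] width=1 -> value=0 (bin 0); offset now 21 = byte 2 bit 5; 19 bits remain
Read 5: bits[21:29] width=8 -> value=254 (bin 11111110); offset now 29 = byte 3 bit 5; 11 bits remain
Read 6: bits[29:34] width=5 -> value=27 (bin 11011); offset now 34 = byte 4 bit 2; 6 bits remain

Answer: 8 1109 6 0 254 27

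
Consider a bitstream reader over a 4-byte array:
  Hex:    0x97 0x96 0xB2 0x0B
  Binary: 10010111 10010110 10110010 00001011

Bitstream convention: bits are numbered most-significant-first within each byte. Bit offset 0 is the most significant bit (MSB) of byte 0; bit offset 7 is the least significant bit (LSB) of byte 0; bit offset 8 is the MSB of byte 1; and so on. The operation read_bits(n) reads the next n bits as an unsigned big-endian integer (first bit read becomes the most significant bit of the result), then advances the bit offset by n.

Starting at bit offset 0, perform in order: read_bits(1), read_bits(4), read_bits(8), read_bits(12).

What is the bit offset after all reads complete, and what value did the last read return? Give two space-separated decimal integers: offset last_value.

Read 1: bits[0:1] width=1 -> value=1 (bin 1); offset now 1 = byte 0 bit 1; 31 bits remain
Read 2: bits[1:5] width=4 -> value=2 (bin 0010); offset now 5 = byte 0 bit 5; 27 bits remain
Read 3: bits[5:13] width=8 -> value=242 (bin 11110010); offset now 13 = byte 1 bit 5; 19 bits remain
Read 4: bits[13:25] width=12 -> value=3428 (bin 110101100100); offset now 25 = byte 3 bit 1; 7 bits remain

Answer: 25 3428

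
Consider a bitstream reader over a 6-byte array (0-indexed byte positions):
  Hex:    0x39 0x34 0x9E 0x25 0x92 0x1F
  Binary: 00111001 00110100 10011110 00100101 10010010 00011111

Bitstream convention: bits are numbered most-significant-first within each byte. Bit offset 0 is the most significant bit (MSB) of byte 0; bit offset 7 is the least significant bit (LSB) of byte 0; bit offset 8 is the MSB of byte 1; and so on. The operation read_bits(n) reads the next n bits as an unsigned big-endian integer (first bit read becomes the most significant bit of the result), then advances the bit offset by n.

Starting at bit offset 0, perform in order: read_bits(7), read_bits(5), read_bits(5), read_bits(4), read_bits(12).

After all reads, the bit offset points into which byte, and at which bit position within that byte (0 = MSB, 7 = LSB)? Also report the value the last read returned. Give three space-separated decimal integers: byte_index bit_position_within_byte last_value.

Answer: 4 1 3147

Derivation:
Read 1: bits[0:7] width=7 -> value=28 (bin 0011100); offset now 7 = byte 0 bit 7; 41 bits remain
Read 2: bits[7:12] width=5 -> value=19 (bin 10011); offset now 12 = byte 1 bit 4; 36 bits remain
Read 3: bits[12:17] width=5 -> value=9 (bin 01001); offset now 17 = byte 2 bit 1; 31 bits remain
Read 4: bits[17:21] width=4 -> value=3 (bin 0011); offset now 21 = byte 2 bit 5; 27 bits remain
Read 5: bits[21:33] width=12 -> value=3147 (bin 110001001011); offset now 33 = byte 4 bit 1; 15 bits remain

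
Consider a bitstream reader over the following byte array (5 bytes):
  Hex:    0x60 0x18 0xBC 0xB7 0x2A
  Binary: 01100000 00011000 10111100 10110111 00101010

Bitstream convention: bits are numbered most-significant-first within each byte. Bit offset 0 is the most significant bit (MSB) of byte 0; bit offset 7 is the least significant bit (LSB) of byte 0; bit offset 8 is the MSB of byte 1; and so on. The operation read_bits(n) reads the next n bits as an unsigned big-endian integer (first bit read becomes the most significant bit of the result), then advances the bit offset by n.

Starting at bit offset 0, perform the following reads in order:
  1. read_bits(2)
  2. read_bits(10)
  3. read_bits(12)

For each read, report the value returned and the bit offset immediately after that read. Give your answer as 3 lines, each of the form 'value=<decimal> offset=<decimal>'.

Answer: value=1 offset=2
value=513 offset=12
value=2236 offset=24

Derivation:
Read 1: bits[0:2] width=2 -> value=1 (bin 01); offset now 2 = byte 0 bit 2; 38 bits remain
Read 2: bits[2:12] width=10 -> value=513 (bin 1000000001); offset now 12 = byte 1 bit 4; 28 bits remain
Read 3: bits[12:24] width=12 -> value=2236 (bin 100010111100); offset now 24 = byte 3 bit 0; 16 bits remain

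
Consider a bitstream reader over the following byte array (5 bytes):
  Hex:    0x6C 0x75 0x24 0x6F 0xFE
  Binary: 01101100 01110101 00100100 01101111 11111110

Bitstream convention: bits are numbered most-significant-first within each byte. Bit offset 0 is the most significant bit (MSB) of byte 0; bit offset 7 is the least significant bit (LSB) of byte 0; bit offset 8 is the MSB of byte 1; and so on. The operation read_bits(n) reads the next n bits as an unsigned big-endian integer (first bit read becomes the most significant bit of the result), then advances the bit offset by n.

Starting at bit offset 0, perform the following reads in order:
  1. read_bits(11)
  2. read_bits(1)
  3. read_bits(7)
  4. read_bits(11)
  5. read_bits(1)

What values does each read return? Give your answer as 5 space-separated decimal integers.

Read 1: bits[0:11] width=11 -> value=867 (bin 01101100011); offset now 11 = byte 1 bit 3; 29 bits remain
Read 2: bits[11:12] width=1 -> value=1 (bin 1); offset now 12 = byte 1 bit 4; 28 bits remain
Read 3: bits[12:19] width=7 -> value=41 (bin 0101001); offset now 19 = byte 2 bit 3; 21 bits remain
Read 4: bits[19:30] width=11 -> value=283 (bin 00100011011); offset now 30 = byte 3 bit 6; 10 bits remain
Read 5: bits[30:31] width=1 -> value=1 (bin 1); offset now 31 = byte 3 bit 7; 9 bits remain

Answer: 867 1 41 283 1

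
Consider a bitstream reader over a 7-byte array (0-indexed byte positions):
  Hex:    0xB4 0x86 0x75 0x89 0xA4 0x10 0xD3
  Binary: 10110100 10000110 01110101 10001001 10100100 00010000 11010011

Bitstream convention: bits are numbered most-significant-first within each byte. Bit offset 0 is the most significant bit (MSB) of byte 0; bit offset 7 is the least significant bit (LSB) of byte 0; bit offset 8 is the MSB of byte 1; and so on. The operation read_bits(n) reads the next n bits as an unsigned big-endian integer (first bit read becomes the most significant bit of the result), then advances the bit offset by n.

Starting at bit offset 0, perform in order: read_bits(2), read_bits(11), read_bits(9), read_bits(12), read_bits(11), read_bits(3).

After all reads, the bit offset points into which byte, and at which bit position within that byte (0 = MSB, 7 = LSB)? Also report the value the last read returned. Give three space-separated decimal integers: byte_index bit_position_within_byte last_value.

Answer: 6 0 0

Derivation:
Read 1: bits[0:2] width=2 -> value=2 (bin 10); offset now 2 = byte 0 bit 2; 54 bits remain
Read 2: bits[2:13] width=11 -> value=1680 (bin 11010010000); offset now 13 = byte 1 bit 5; 43 bits remain
Read 3: bits[13:22] width=9 -> value=413 (bin 110011101); offset now 22 = byte 2 bit 6; 34 bits remain
Read 4: bits[22:34] width=12 -> value=1574 (bin 011000100110); offset now 34 = byte 4 bit 2; 22 bits remain
Read 5: bits[34:45] width=11 -> value=1154 (bin 10010000010); offset now 45 = byte 5 bit 5; 11 bits remain
Read 6: bits[45:48] width=3 -> value=0 (bin 000); offset now 48 = byte 6 bit 0; 8 bits remain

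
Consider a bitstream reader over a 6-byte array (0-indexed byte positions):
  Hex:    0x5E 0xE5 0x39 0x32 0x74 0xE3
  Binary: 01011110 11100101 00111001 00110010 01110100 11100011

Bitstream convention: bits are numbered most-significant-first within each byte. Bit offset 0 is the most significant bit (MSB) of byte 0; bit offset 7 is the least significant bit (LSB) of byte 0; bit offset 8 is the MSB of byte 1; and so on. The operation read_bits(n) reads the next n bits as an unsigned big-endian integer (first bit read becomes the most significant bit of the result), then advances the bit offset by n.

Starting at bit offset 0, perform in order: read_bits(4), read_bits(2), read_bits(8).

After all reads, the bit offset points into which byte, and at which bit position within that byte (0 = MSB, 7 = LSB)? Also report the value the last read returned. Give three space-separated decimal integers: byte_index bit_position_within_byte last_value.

Answer: 1 6 185

Derivation:
Read 1: bits[0:4] width=4 -> value=5 (bin 0101); offset now 4 = byte 0 bit 4; 44 bits remain
Read 2: bits[4:6] width=2 -> value=3 (bin 11); offset now 6 = byte 0 bit 6; 42 bits remain
Read 3: bits[6:14] width=8 -> value=185 (bin 10111001); offset now 14 = byte 1 bit 6; 34 bits remain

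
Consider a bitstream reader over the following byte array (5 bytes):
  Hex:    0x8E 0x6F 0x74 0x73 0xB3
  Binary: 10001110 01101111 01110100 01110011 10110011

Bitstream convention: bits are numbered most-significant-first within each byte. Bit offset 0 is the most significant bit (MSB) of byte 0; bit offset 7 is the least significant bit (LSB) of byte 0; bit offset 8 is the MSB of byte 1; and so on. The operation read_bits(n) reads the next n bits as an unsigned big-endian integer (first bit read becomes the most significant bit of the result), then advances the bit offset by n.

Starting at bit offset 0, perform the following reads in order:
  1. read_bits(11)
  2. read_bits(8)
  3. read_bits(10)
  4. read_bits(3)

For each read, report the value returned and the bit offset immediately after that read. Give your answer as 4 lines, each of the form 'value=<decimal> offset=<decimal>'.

Read 1: bits[0:11] width=11 -> value=1139 (bin 10001110011); offset now 11 = byte 1 bit 3; 29 bits remain
Read 2: bits[11:19] width=8 -> value=123 (bin 01111011); offset now 19 = byte 2 bit 3; 21 bits remain
Read 3: bits[19:29] width=10 -> value=654 (bin 1010001110); offset now 29 = byte 3 bit 5; 11 bits remain
Read 4: bits[29:32] width=3 -> value=3 (bin 011); offset now 32 = byte 4 bit 0; 8 bits remain

Answer: value=1139 offset=11
value=123 offset=19
value=654 offset=29
value=3 offset=32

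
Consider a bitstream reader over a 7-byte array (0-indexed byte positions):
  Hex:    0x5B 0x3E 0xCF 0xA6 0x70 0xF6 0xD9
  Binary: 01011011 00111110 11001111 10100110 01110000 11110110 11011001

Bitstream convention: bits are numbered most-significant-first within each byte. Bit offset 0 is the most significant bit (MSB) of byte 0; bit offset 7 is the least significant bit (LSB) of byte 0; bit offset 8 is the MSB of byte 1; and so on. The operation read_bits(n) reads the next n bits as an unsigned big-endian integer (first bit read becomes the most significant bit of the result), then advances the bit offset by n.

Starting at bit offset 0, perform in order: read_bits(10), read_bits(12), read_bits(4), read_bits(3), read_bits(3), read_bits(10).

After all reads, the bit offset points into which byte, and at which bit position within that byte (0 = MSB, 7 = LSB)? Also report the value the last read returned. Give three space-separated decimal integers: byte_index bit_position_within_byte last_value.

Answer: 5 2 451

Derivation:
Read 1: bits[0:10] width=10 -> value=364 (bin 0101101100); offset now 10 = byte 1 bit 2; 46 bits remain
Read 2: bits[10:22] width=12 -> value=4019 (bin 111110110011); offset now 22 = byte 2 bit 6; 34 bits remain
Read 3: bits[22:26] width=4 -> value=14 (bin 1110); offset now 26 = byte 3 bit 2; 30 bits remain
Read 4: bits[26:29] width=3 -> value=4 (bin 100); offset now 29 = byte 3 bit 5; 27 bits remain
Read 5: bits[29:32] width=3 -> value=6 (bin 110); offset now 32 = byte 4 bit 0; 24 bits remain
Read 6: bits[32:42] width=10 -> value=451 (bin 0111000011); offset now 42 = byte 5 bit 2; 14 bits remain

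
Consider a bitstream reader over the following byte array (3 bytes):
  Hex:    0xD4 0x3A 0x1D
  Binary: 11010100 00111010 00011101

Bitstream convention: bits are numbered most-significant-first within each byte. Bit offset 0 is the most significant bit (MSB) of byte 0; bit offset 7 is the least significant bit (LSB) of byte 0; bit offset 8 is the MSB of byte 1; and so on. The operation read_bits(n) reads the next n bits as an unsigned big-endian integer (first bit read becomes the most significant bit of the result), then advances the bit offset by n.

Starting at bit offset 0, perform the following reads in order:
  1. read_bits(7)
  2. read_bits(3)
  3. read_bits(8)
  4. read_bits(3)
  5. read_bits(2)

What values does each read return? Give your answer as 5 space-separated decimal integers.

Answer: 106 0 232 3 2

Derivation:
Read 1: bits[0:7] width=7 -> value=106 (bin 1101010); offset now 7 = byte 0 bit 7; 17 bits remain
Read 2: bits[7:10] width=3 -> value=0 (bin 000); offset now 10 = byte 1 bit 2; 14 bits remain
Read 3: bits[10:18] width=8 -> value=232 (bin 11101000); offset now 18 = byte 2 bit 2; 6 bits remain
Read 4: bits[18:21] width=3 -> value=3 (bin 011); offset now 21 = byte 2 bit 5; 3 bits remain
Read 5: bits[21:23] width=2 -> value=2 (bin 10); offset now 23 = byte 2 bit 7; 1 bits remain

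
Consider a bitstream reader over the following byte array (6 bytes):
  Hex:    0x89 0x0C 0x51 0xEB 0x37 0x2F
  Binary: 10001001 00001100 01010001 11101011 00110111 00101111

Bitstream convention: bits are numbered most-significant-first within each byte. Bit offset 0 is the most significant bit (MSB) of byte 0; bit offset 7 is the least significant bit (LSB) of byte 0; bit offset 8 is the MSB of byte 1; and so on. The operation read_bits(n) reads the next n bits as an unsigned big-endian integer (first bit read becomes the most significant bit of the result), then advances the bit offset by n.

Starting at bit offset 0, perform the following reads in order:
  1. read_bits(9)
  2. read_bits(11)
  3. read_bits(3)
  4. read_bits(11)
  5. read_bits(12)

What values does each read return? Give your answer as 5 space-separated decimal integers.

Read 1: bits[0:9] width=9 -> value=274 (bin 100010010); offset now 9 = byte 1 bit 1; 39 bits remain
Read 2: bits[9:20] width=11 -> value=197 (bin 00011000101); offset now 20 = byte 2 bit 4; 28 bits remain
Read 3: bits[20:23] width=3 -> value=0 (bin 000); offset now 23 = byte 2 bit 7; 25 bits remain
Read 4: bits[23:34] width=11 -> value=1964 (bin 11110101100); offset now 34 = byte 4 bit 2; 14 bits remain
Read 5: bits[34:46] width=12 -> value=3531 (bin 110111001011); offset now 46 = byte 5 bit 6; 2 bits remain

Answer: 274 197 0 1964 3531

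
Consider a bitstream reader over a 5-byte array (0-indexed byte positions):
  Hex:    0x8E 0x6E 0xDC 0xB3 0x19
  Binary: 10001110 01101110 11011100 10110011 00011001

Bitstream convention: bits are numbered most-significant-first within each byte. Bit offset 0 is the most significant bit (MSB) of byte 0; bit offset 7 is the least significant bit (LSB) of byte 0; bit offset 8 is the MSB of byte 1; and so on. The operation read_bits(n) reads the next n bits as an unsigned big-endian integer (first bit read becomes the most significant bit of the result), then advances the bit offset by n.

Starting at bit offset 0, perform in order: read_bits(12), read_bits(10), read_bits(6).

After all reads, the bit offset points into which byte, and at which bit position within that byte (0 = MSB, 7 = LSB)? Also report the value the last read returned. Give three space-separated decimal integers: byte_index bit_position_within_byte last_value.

Answer: 3 4 11

Derivation:
Read 1: bits[0:12] width=12 -> value=2278 (bin 100011100110); offset now 12 = byte 1 bit 4; 28 bits remain
Read 2: bits[12:22] width=10 -> value=951 (bin 1110110111); offset now 22 = byte 2 bit 6; 18 bits remain
Read 3: bits[22:28] width=6 -> value=11 (bin 001011); offset now 28 = byte 3 bit 4; 12 bits remain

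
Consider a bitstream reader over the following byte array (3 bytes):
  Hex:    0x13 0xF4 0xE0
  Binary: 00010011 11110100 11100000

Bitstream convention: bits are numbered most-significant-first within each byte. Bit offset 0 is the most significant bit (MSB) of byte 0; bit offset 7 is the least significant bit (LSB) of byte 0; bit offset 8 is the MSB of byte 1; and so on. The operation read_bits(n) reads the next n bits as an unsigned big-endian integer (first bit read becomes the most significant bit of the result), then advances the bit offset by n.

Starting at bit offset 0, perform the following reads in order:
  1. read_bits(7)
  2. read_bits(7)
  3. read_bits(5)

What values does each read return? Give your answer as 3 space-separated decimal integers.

Answer: 9 125 7

Derivation:
Read 1: bits[0:7] width=7 -> value=9 (bin 0001001); offset now 7 = byte 0 bit 7; 17 bits remain
Read 2: bits[7:14] width=7 -> value=125 (bin 1111101); offset now 14 = byte 1 bit 6; 10 bits remain
Read 3: bits[14:19] width=5 -> value=7 (bin 00111); offset now 19 = byte 2 bit 3; 5 bits remain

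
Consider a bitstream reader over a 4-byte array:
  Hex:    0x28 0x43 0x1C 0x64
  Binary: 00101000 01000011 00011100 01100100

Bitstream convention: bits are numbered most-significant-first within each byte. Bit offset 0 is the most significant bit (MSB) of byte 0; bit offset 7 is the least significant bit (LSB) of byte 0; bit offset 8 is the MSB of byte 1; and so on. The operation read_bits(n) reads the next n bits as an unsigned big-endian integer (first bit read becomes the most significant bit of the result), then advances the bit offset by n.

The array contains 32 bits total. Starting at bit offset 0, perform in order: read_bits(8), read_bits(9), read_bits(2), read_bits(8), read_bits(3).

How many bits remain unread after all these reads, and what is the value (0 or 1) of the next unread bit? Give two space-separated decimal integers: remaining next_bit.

Answer: 2 0

Derivation:
Read 1: bits[0:8] width=8 -> value=40 (bin 00101000); offset now 8 = byte 1 bit 0; 24 bits remain
Read 2: bits[8:17] width=9 -> value=134 (bin 010000110); offset now 17 = byte 2 bit 1; 15 bits remain
Read 3: bits[17:19] width=2 -> value=0 (bin 00); offset now 19 = byte 2 bit 3; 13 bits remain
Read 4: bits[19:27] width=8 -> value=227 (bin 11100011); offset now 27 = byte 3 bit 3; 5 bits remain
Read 5: bits[27:30] width=3 -> value=1 (bin 001); offset now 30 = byte 3 bit 6; 2 bits remain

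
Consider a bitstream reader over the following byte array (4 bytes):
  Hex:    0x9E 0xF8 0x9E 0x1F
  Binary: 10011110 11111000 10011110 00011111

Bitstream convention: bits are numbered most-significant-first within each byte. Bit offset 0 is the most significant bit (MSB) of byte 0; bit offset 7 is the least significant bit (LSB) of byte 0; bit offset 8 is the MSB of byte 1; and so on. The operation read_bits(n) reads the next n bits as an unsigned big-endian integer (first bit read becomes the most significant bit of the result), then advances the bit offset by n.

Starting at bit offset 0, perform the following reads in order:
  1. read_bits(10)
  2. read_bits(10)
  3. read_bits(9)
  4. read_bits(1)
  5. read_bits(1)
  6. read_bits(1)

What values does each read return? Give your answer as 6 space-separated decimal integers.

Answer: 635 905 451 1 1 1

Derivation:
Read 1: bits[0:10] width=10 -> value=635 (bin 1001111011); offset now 10 = byte 1 bit 2; 22 bits remain
Read 2: bits[10:20] width=10 -> value=905 (bin 1110001001); offset now 20 = byte 2 bit 4; 12 bits remain
Read 3: bits[20:29] width=9 -> value=451 (bin 111000011); offset now 29 = byte 3 bit 5; 3 bits remain
Read 4: bits[29:30] width=1 -> value=1 (bin 1); offset now 30 = byte 3 bit 6; 2 bits remain
Read 5: bits[30:31] width=1 -> value=1 (bin 1); offset now 31 = byte 3 bit 7; 1 bits remain
Read 6: bits[31:32] width=1 -> value=1 (bin 1); offset now 32 = byte 4 bit 0; 0 bits remain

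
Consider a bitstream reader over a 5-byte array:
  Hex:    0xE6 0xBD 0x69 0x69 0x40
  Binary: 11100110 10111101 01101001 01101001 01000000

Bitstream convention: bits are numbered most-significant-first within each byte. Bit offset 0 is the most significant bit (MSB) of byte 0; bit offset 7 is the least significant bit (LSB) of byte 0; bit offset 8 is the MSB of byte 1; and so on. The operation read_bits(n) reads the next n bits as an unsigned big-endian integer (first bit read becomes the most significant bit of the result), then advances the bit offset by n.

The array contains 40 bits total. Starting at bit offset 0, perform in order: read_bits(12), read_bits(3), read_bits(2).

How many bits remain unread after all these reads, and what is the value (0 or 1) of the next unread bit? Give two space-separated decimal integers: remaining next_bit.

Read 1: bits[0:12] width=12 -> value=3691 (bin 111001101011); offset now 12 = byte 1 bit 4; 28 bits remain
Read 2: bits[12:15] width=3 -> value=6 (bin 110); offset now 15 = byte 1 bit 7; 25 bits remain
Read 3: bits[15:17] width=2 -> value=2 (bin 10); offset now 17 = byte 2 bit 1; 23 bits remain

Answer: 23 1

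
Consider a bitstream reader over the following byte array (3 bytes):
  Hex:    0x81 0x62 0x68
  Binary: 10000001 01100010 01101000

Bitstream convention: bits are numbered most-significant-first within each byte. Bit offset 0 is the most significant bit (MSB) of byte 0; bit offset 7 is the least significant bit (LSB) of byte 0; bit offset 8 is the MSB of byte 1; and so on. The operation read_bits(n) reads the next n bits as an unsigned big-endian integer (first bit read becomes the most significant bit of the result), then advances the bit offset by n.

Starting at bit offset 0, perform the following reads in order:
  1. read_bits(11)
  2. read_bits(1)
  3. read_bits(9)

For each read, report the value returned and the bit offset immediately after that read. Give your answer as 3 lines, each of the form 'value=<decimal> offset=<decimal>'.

Answer: value=1035 offset=11
value=0 offset=12
value=77 offset=21

Derivation:
Read 1: bits[0:11] width=11 -> value=1035 (bin 10000001011); offset now 11 = byte 1 bit 3; 13 bits remain
Read 2: bits[11:12] width=1 -> value=0 (bin 0); offset now 12 = byte 1 bit 4; 12 bits remain
Read 3: bits[12:21] width=9 -> value=77 (bin 001001101); offset now 21 = byte 2 bit 5; 3 bits remain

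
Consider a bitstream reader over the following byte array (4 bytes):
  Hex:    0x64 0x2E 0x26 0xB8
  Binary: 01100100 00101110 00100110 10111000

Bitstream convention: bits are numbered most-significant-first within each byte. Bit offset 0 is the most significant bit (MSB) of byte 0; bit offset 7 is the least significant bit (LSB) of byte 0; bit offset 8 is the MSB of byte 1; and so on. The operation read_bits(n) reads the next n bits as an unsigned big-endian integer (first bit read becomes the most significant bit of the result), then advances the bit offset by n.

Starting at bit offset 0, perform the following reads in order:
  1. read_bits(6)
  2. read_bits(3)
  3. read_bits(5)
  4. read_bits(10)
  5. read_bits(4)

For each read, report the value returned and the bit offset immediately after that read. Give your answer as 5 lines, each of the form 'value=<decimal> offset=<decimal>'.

Answer: value=25 offset=6
value=0 offset=9
value=11 offset=14
value=550 offset=24
value=11 offset=28

Derivation:
Read 1: bits[0:6] width=6 -> value=25 (bin 011001); offset now 6 = byte 0 bit 6; 26 bits remain
Read 2: bits[6:9] width=3 -> value=0 (bin 000); offset now 9 = byte 1 bit 1; 23 bits remain
Read 3: bits[9:14] width=5 -> value=11 (bin 01011); offset now 14 = byte 1 bit 6; 18 bits remain
Read 4: bits[14:24] width=10 -> value=550 (bin 1000100110); offset now 24 = byte 3 bit 0; 8 bits remain
Read 5: bits[24:28] width=4 -> value=11 (bin 1011); offset now 28 = byte 3 bit 4; 4 bits remain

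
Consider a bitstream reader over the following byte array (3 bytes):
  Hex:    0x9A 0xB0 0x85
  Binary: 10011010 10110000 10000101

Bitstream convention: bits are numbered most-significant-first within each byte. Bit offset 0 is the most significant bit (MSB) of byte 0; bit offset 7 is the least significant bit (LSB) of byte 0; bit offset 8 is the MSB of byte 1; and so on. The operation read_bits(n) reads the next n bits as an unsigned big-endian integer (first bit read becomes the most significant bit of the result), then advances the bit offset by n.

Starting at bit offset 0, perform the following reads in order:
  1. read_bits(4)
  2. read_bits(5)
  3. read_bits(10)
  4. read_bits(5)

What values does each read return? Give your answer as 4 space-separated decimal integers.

Answer: 9 21 388 5

Derivation:
Read 1: bits[0:4] width=4 -> value=9 (bin 1001); offset now 4 = byte 0 bit 4; 20 bits remain
Read 2: bits[4:9] width=5 -> value=21 (bin 10101); offset now 9 = byte 1 bit 1; 15 bits remain
Read 3: bits[9:19] width=10 -> value=388 (bin 0110000100); offset now 19 = byte 2 bit 3; 5 bits remain
Read 4: bits[19:24] width=5 -> value=5 (bin 00101); offset now 24 = byte 3 bit 0; 0 bits remain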